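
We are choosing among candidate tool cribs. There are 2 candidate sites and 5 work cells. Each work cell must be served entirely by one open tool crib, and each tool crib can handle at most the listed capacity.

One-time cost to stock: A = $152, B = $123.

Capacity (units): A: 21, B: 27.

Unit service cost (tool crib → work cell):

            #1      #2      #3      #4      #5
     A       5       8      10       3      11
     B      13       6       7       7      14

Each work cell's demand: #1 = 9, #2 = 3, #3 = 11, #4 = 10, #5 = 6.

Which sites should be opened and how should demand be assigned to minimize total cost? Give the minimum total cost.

Minimum total cost: 529

Open {A, B}: #1→A 5·9=45, #2→B 6·3=18, #3→B 7·11=77, #4→A 3·10=30, #5→B 14·6=84.
Loads: A carries 19/21, B carries 20/27. Service 254; fixed 275; total 529.
Next best feasible plan costs 551.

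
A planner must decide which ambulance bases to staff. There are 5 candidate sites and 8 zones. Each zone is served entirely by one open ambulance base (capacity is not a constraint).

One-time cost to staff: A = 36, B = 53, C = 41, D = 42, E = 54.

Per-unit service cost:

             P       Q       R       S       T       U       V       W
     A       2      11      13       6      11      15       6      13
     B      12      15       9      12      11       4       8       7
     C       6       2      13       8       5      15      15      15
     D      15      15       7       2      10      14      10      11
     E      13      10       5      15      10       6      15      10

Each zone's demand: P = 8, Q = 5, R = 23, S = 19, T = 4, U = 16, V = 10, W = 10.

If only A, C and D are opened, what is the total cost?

Each zone is assigned to its cheapest site among the open ones.
{A, C, D}: P→A 2·8=16, Q→C 2·5=10, R→D 7·23=161, S→D 2·19=38, T→C 5·4=20, U→D 14·16=224, V→A 6·10=60, W→D 11·10=110. Service 639; fixed 119; total 758.

Total cost: 758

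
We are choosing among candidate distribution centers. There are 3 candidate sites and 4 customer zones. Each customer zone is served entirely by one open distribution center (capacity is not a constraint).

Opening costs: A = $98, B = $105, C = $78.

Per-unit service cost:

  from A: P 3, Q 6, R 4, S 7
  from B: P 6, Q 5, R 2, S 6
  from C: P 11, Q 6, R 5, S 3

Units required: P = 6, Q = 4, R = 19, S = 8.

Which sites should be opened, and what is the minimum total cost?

Open B only; minimum total cost 247.

For any fixed open set, each customer zone goes to its cheapest open site; total = fixed + service.
{B}: P→B 6·6=36, Q→B 5·4=20, R→B 2·19=38, S→B 6·8=48. Service 142; fixed 105; total 247.
{A}: service 174 + fixed 98 = 272
{C}: service 209 + fixed 78 = 287
{A, B, C}: service 100 + fixed 281 = 381
(All 7 nonempty subsets were checked; B only is lowest.)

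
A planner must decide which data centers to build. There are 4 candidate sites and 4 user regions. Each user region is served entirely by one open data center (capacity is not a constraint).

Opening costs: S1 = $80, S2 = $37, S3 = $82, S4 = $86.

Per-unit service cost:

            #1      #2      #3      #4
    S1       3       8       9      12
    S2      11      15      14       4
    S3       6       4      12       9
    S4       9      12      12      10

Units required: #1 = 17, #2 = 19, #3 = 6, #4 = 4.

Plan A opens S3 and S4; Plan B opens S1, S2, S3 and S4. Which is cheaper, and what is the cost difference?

Plan A is cheaper by 28.

Plan A: {S3, S4}: #1→S3 6·17=102, #2→S3 4·19=76, #3→S3 12·6=72, #4→S3 9·4=36. Service 286; fixed 168; total 454.
Plan B: {S1, S2, S3, S4}: #1→S1 3·17=51, #2→S3 4·19=76, #3→S1 9·6=54, #4→S2 4·4=16. Service 197; fixed 285; total 482.
Difference: |454 − 482| = 28.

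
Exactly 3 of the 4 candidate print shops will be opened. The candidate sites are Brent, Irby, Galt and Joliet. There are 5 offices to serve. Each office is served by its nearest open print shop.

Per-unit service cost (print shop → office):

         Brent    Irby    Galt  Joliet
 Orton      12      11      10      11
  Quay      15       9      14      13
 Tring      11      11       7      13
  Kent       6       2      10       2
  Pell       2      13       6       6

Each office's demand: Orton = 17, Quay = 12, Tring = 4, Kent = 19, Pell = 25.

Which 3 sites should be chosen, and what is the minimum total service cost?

With exactly 3 open, each office uses its cheapest among the chosen.
{Brent, Irby, Galt}: Orton→Galt 10·17=170, Quay→Irby 9·12=108, Tring→Galt 7·4=28, Kent→Irby 2·19=38, Pell→Brent 2·25=50. Service cost 394.
{Brent, Irby, Joliet}: service cost 427
{Brent, Galt, Joliet}: service cost 442
Among all 4 size-3 choices, {Brent, Irby, Galt} is lowest.

Choose Brent, Irby and Galt; total service cost 394.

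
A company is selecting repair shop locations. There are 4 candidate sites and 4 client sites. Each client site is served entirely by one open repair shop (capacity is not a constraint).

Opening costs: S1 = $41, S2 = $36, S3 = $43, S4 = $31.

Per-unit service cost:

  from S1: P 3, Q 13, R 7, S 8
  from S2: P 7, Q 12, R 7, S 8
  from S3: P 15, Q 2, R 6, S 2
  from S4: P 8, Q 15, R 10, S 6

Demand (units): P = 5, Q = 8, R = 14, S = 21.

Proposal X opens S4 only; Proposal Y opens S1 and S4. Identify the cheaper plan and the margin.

Proposal Y is cheaper by 42.

Proposal X: {S4}: P→S4 8·5=40, Q→S4 15·8=120, R→S4 10·14=140, S→S4 6·21=126. Service 426; fixed 31; total 457.
Proposal Y: {S1, S4}: P→S1 3·5=15, Q→S1 13·8=104, R→S1 7·14=98, S→S4 6·21=126. Service 343; fixed 72; total 415.
Difference: |457 − 415| = 42.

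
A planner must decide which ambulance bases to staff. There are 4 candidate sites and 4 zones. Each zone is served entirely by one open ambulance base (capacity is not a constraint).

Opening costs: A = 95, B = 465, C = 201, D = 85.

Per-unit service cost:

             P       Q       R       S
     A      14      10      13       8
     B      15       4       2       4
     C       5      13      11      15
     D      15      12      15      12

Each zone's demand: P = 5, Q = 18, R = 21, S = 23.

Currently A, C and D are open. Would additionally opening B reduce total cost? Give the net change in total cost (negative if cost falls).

No — net change +76 (cost rises by 76).

Current service cost with {A, C, D}: 620.
Adding B: each zone re-picks its cheapest; new service cost 231, saving 389.
Extra fixed cost: 465. Net change = 465 − 389 = 76.
(Totals: 1001 → 1077.)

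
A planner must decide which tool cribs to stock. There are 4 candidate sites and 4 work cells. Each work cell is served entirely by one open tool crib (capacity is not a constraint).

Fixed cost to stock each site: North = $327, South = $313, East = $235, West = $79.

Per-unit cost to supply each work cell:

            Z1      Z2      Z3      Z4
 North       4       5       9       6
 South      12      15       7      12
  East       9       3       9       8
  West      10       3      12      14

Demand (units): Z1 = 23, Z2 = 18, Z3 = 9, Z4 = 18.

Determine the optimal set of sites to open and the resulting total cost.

For any fixed open set, each work cell goes to its cheapest open site; total = fixed + service.
{North}: Z1→North 4·23=92, Z2→North 5·18=90, Z3→North 9·9=81, Z4→North 6·18=108. Service 371; fixed 327; total 698.
{East}: service 486 + fixed 235 = 721
{West}: service 644 + fixed 79 = 723
{North, South, East, West}: Z1→North 4·23=92, Z2→East 3·18=54, Z3→South 7·9=63, Z4→North 6·18=108. Service 317; fixed 954; total 1271.
No other subset beats 698.

Open North only; minimum total cost 698.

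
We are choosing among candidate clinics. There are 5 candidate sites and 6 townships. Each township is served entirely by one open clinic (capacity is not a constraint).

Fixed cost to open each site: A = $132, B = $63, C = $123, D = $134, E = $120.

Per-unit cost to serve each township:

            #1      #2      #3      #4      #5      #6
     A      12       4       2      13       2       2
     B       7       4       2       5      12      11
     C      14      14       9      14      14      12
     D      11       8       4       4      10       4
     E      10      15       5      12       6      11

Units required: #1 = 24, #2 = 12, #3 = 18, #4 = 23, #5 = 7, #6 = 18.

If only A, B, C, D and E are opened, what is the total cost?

Each township is assigned to its cheapest site among the open ones.
{A, B, C, D, E}: #1→B 7·24=168, #2→A 4·12=48, #3→A 2·18=36, #4→D 4·23=92, #5→A 2·7=14, #6→A 2·18=36. Service 394; fixed 572; total 966.

Total cost: 966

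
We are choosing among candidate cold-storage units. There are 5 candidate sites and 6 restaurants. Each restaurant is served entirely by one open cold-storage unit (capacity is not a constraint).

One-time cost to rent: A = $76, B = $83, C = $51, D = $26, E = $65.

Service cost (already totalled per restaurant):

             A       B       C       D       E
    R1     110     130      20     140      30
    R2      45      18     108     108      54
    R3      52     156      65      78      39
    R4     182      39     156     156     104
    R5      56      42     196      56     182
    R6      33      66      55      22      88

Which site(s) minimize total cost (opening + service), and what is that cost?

For any fixed open set, each restaurant goes to its cheapest open site; total = fixed + service.
{B, D, E}: R1→E 30, R2→B 18, R3→E 39, R4→B 39, R5→B 42, R6→D 22. Service 190; fixed 174; total 364.
{B, C, D}: R1→C 20, R2→B 18, R3→C 65, R4→B 39, R5→B 42, R6→D 22. Service 206; fixed 160; total 366.
{B, C}: service 239 + fixed 134 = 373
{A, B, C, D, E}: service 180 + fixed 301 = 481
No other subset beats 364.

Open B, D and E; minimum total cost 364.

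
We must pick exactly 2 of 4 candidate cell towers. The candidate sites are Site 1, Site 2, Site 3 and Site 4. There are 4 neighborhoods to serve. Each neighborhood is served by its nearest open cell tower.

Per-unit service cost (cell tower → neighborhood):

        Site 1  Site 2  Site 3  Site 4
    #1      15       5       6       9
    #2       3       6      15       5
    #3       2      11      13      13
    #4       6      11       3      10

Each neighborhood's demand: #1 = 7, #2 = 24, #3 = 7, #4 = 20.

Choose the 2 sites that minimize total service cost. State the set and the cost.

With exactly 2 open, each neighborhood uses its cheapest among the chosen.
{Site 1, Site 3}: #1→Site 3 6·7=42, #2→Site 1 3·24=72, #3→Site 1 2·7=14, #4→Site 3 3·20=60. Service cost 188.
{Site 1, Site 2}: service cost 241
{Site 1, Site 4}: service cost 269
Among all 6 size-2 choices, {Site 1, Site 3} is lowest.

Choose Site 1 and Site 3; total service cost 188.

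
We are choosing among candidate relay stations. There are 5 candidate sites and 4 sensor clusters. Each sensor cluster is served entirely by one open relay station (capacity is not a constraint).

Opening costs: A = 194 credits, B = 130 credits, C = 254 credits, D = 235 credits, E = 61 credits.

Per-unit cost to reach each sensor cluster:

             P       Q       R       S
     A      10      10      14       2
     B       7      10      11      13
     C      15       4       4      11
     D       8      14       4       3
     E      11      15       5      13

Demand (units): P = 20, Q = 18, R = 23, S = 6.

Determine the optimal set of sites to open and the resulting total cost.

For any fixed open set, each sensor cluster goes to its cheapest open site; total = fixed + service.
{B, E}: P→B 7·20=140, Q→B 10·18=180, R→E 5·23=115, S→B 13·6=78. Service 513; fixed 191; total 704.
{E}: service 683 + fixed 61 = 744
{B, C}: service 370 + fixed 384 = 754
{A, B, C, D, E}: service 316 + fixed 874 = 1190
No other subset beats 704.

Open B and E; minimum total cost 704.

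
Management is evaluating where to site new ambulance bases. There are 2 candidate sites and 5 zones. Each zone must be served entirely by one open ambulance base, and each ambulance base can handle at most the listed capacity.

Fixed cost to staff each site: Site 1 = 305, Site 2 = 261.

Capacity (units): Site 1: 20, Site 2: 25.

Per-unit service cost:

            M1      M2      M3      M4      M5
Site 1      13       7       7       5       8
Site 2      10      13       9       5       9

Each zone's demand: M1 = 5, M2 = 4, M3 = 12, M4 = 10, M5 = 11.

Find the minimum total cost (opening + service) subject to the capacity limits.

Open {Site 1, Site 2}: M1→Site 1 13·5=65, M2→Site 1 7·4=28, M3→Site 2 9·12=108, M4→Site 2 5·10=50, M5→Site 1 8·11=88.
Loads: Site 1 carries 20/20, Site 2 carries 22/25. Service 339; fixed 566; total 905.
Next best feasible plan costs 916.

Minimum total cost: 905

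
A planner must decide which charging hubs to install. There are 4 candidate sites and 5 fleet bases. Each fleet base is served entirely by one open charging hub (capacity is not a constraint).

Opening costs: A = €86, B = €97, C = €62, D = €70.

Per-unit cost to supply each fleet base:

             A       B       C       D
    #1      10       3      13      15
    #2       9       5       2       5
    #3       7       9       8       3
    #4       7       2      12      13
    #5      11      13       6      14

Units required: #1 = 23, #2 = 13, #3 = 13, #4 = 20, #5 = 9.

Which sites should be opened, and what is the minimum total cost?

Open B and C; minimum total cost 452.

For any fixed open set, each fleet base goes to its cheapest open site; total = fixed + service.
{B, C}: #1→B 3·23=69, #2→C 2·13=26, #3→C 8·13=104, #4→B 2·20=40, #5→C 6·9=54. Service 293; fixed 159; total 452.
{B, C, D}: #1→B 3·23=69, #2→C 2·13=26, #3→D 3·13=39, #4→B 2·20=40, #5→C 6·9=54. Service 228; fixed 229; total 457.
{B, D}: #1→B 3·23=69, #2→B 5·13=65, #3→D 3·13=39, #4→B 2·20=40, #5→B 13·9=117. Service 330; fixed 167; total 497.
{A, B, C, D}: #1→B 3·23=69, #2→C 2·13=26, #3→D 3·13=39, #4→B 2·20=40, #5→C 6·9=54. Service 228; fixed 315; total 543.
(All 15 nonempty subsets were checked; B and C is lowest.)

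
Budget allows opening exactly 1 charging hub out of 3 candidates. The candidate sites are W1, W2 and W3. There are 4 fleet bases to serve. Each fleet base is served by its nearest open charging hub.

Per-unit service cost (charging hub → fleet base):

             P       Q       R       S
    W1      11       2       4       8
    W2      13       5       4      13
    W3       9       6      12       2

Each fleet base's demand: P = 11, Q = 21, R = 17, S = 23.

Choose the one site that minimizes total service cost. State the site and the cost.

With exactly 1 open, each fleet base uses its cheapest among the chosen.
{W1}: P→W1 11·11=121, Q→W1 2·21=42, R→W1 4·17=68, S→W1 8·23=184. Service cost 415.
{W3}: service cost 475
{W2}: service cost 615
Among all 3 size-1 choices, {W1} is lowest.

Choose W1 only; total service cost 415.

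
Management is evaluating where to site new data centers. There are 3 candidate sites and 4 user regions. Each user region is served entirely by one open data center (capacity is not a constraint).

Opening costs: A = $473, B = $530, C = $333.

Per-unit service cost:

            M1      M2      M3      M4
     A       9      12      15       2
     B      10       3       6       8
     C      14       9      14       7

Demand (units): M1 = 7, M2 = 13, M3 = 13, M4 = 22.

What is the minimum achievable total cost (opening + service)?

For any fixed open set, each user region goes to its cheapest open site; total = fixed + service.
{C}: M1→C 14·7=98, M2→C 9·13=117, M3→C 14·13=182, M4→C 7·22=154. Service 551; fixed 333; total 884.
{B}: service 363 + fixed 530 = 893
{A}: M1→A 9·7=63, M2→A 12·13=156, M3→A 15·13=195, M4→A 2·22=44. Service 458; fixed 473; total 931.
{A, B, C}: M1→A 9·7=63, M2→B 3·13=39, M3→B 6·13=78, M4→A 2·22=44. Service 224; fixed 1336; total 1560.
(All 7 nonempty subsets were checked; C only is lowest.)

Minimum total cost: 884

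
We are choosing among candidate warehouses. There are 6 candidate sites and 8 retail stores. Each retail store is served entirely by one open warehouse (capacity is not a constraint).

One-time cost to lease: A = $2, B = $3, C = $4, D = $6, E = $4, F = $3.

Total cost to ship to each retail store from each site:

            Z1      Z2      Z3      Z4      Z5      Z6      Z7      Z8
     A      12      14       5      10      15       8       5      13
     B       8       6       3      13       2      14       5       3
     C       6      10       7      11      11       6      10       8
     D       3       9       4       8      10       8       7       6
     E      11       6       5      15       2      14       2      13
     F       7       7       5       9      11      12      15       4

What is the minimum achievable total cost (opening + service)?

Minimum total cost: 47

For any fixed open set, each retail store goes to its cheapest open site; total = fixed + service.
{B, D}: Z1→D 3, Z2→B 6, Z3→B 3, Z4→D 8, Z5→B 2, Z6→D 8, Z7→B 5, Z8→B 3. Service 38; fixed 9; total 47.
{B, D, E}: service 35 + fixed 13 = 48
{A, B, D}: service 38 + fixed 11 = 49
{A, B, C, D, E, F}: service 33 + fixed 22 = 55
No other subset beats 47.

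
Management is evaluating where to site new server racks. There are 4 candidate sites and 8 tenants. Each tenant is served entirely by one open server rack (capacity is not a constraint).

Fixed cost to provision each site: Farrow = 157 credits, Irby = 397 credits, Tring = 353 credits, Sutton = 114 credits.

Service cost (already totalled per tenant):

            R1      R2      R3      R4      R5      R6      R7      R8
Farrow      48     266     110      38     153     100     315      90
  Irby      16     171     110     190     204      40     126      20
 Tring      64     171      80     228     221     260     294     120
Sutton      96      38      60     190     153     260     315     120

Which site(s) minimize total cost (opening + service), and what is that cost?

For any fixed open set, each tenant goes to its cheapest open site; total = fixed + service.
{Farrow, Sutton}: R1→Farrow 48, R2→Sutton 38, R3→Sutton 60, R4→Farrow 38, R5→Farrow 153, R6→Farrow 100, R7→Farrow 315, R8→Farrow 90. Service 842; fixed 271; total 1113.
{Irby, Sutton}: service 643 + fixed 511 = 1154
{Farrow, Irby, Sutton}: R1→Irby 16, R2→Sutton 38, R3→Sutton 60, R4→Farrow 38, R5→Farrow 153, R6→Irby 40, R7→Irby 126, R8→Irby 20. Service 491; fixed 668; total 1159.
{Farrow, Irby, Tring, Sutton}: R1→Irby 16, R2→Sutton 38, R3→Sutton 60, R4→Farrow 38, R5→Farrow 153, R6→Irby 40, R7→Irby 126, R8→Irby 20. Service 491; fixed 1021; total 1512.
No other subset beats 1113.

Open Farrow and Sutton; minimum total cost 1113.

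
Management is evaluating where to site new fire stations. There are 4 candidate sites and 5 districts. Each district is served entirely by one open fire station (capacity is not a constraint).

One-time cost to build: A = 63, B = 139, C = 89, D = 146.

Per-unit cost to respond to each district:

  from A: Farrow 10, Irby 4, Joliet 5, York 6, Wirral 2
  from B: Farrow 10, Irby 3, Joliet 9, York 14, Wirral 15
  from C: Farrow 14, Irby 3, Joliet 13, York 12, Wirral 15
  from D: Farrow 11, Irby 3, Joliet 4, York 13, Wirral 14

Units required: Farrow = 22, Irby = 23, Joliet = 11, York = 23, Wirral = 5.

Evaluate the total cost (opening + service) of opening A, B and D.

Total cost: 829

Each district is assigned to its cheapest site among the open ones.
{A, B, D}: Farrow→A 10·22=220, Irby→B 3·23=69, Joliet→D 4·11=44, York→A 6·23=138, Wirral→A 2·5=10. Service 481; fixed 348; total 829.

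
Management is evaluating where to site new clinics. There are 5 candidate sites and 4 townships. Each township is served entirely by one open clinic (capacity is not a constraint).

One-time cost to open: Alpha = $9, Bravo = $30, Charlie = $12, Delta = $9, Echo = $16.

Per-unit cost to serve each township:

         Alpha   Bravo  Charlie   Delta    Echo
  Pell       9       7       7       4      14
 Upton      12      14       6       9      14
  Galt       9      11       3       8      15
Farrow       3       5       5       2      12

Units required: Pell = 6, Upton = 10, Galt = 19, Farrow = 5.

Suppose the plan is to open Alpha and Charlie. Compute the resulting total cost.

Each township is assigned to its cheapest site among the open ones.
{Alpha, Charlie}: Pell→Charlie 7·6=42, Upton→Charlie 6·10=60, Galt→Charlie 3·19=57, Farrow→Alpha 3·5=15. Service 174; fixed 21; total 195.

Total cost: 195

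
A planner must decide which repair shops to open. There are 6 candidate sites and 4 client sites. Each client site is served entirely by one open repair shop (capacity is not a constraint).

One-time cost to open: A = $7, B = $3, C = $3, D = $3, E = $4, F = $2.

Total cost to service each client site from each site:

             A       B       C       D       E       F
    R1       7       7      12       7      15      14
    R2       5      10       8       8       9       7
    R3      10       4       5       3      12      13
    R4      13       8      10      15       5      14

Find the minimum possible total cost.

For any fixed open set, each client site goes to its cheapest open site; total = fixed + service.
{D, E}: R1→D 7, R2→D 8, R3→D 3, R4→E 5. Service 23; fixed 7; total 30.
{B, F}: service 26 + fixed 5 = 31
{D, E, F}: service 22 + fixed 9 = 31
{A, B, C, D, E, F}: R1→A 7, R2→A 5, R3→D 3, R4→E 5. Service 20; fixed 22; total 42.
No other subset beats 30.

Minimum total cost: 30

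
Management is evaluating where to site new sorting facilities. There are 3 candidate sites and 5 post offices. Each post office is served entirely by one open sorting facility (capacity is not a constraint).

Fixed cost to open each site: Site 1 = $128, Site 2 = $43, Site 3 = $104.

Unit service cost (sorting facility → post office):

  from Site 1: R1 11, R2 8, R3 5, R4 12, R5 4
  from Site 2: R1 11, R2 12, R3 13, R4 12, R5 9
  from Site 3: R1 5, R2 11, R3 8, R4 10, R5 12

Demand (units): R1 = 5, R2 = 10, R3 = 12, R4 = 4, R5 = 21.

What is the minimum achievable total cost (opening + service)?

Minimum total cost: 455

For any fixed open set, each post office goes to its cheapest open site; total = fixed + service.
{Site 1}: R1→Site 1 11·5=55, R2→Site 1 8·10=80, R3→Site 1 5·12=60, R4→Site 1 12·4=48, R5→Site 1 4·21=84. Service 327; fixed 128; total 455.
{Site 1, Site 2}: service 327 + fixed 171 = 498
{Site 1, Site 3}: R1→Site 3 5·5=25, R2→Site 1 8·10=80, R3→Site 1 5·12=60, R4→Site 3 10·4=40, R5→Site 1 4·21=84. Service 289; fixed 232; total 521.
{Site 1, Site 2, Site 3}: service 289 + fixed 275 = 564
No other subset beats 455.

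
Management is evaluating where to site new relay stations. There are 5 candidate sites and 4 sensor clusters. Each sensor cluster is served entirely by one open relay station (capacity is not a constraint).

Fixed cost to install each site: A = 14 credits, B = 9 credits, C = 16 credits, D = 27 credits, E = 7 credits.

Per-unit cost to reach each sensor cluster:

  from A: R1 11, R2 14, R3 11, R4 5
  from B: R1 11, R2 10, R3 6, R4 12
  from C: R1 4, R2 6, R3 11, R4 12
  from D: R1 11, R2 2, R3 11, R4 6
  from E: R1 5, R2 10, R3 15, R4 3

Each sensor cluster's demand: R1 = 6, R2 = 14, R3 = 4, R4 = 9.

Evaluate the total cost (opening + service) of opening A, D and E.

Each sensor cluster is assigned to its cheapest site among the open ones.
{A, D, E}: R1→E 5·6=30, R2→D 2·14=28, R3→A 11·4=44, R4→E 3·9=27. Service 129; fixed 48; total 177.

Total cost: 177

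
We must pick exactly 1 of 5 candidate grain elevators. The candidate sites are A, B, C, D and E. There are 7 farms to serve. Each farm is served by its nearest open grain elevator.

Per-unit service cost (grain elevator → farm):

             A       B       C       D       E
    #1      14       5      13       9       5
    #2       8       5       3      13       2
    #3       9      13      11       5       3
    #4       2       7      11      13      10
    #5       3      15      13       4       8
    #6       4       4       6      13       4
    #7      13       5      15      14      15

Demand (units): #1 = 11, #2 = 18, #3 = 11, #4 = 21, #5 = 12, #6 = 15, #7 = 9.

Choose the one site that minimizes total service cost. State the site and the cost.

With exactly 1 open, each farm uses its cheapest among the chosen.
{E}: #1→E 5·11=55, #2→E 2·18=36, #3→E 3·11=33, #4→E 10·21=210, #5→E 8·12=96, #6→E 4·15=60, #7→E 15·9=135. Service cost 625.
{A}: service cost 652
{B}: service cost 720
Among all 5 size-1 choices, {E} is lowest.

Choose E only; total service cost 625.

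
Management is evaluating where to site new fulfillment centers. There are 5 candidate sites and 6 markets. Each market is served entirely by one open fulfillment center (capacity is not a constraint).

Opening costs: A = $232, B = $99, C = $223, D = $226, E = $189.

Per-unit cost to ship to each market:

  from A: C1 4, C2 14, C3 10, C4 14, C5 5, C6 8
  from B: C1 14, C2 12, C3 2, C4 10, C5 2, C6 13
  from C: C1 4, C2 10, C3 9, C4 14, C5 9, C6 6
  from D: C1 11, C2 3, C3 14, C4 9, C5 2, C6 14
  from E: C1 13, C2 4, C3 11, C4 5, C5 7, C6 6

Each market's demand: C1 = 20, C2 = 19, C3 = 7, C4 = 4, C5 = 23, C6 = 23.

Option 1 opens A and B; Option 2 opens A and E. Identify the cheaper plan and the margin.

Option 2 is cheaper by 3.

Option 1: {A, B}: C1→A 4·20=80, C2→B 12·19=228, C3→B 2·7=14, C4→B 10·4=40, C5→B 2·23=46, C6→A 8·23=184. Service 592; fixed 331; total 923.
Option 2: {A, E}: C1→A 4·20=80, C2→E 4·19=76, C3→A 10·7=70, C4→E 5·4=20, C5→A 5·23=115, C6→E 6·23=138. Service 499; fixed 421; total 920.
Difference: |923 − 920| = 3.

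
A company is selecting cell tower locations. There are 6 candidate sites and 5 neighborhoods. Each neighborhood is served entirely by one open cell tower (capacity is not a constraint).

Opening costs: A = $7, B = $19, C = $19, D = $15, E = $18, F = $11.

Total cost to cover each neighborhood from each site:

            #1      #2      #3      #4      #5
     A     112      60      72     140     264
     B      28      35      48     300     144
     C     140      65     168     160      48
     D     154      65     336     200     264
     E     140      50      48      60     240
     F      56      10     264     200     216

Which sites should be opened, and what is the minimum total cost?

For any fixed open set, each neighborhood goes to its cheapest open site; total = fixed + service.
{B, C, E, F}: #1→B 28, #2→F 10, #3→B 48, #4→E 60, #5→C 48. Service 194; fixed 67; total 261.
{A, B, C, E, F}: service 194 + fixed 74 = 268
{C, E, F}: service 222 + fixed 48 = 270
{A, B, C, D, E, F}: service 194 + fixed 89 = 283
No other subset beats 261.

Open B, C, E and F; minimum total cost 261.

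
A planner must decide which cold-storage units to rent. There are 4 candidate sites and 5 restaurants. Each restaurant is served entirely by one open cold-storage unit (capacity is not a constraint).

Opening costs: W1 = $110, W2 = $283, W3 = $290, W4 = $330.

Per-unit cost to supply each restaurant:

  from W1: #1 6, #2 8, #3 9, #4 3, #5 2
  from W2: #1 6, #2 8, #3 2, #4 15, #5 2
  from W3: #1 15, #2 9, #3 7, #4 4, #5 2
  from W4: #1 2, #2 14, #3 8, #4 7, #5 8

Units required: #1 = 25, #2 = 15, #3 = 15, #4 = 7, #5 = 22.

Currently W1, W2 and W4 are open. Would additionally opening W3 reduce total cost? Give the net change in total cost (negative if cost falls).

Current service cost with {W1, W2, W4}: 265.
Adding W3: each restaurant re-picks its cheapest; new service cost 265, saving 0.
Extra fixed cost: 290. Net change = 290 − 0 = 290.
(Totals: 988 → 1278.)

No — net change +290 (cost rises by 290).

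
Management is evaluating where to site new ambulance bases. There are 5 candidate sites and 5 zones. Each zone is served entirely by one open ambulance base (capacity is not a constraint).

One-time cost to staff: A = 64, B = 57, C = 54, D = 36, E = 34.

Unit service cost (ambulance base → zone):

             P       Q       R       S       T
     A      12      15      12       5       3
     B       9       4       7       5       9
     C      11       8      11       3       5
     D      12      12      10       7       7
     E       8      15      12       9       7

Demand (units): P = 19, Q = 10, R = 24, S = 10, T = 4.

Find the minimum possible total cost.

For any fixed open set, each zone goes to its cheapest open site; total = fixed + service.
{B}: P→B 9·19=171, Q→B 4·10=40, R→B 7·24=168, S→B 5·10=50, T→B 9·4=36. Service 465; fixed 57; total 522.
{B, E}: service 438 + fixed 91 = 529
{B, C}: service 429 + fixed 111 = 540
{A, B, C, D, E}: service 402 + fixed 245 = 647
No other subset beats 522.

Minimum total cost: 522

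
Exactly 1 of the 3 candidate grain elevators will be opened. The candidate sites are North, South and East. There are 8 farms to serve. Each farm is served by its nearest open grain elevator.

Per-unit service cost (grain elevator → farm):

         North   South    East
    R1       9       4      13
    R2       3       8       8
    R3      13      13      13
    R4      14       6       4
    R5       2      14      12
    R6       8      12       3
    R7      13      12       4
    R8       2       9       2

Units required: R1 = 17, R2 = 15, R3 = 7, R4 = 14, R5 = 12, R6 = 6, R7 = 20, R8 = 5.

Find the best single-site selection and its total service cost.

With exactly 1 open, each farm uses its cheapest among the chosen.
{East}: R1→East 13·17=221, R2→East 8·15=120, R3→East 13·7=91, R4→East 4·14=56, R5→East 12·12=144, R6→East 3·6=18, R7→East 4·20=80, R8→East 2·5=10. Service cost 740.
{North}: service cost 827
{South}: service cost 888
Among all 3 size-1 choices, {East} is lowest.

Choose East only; total service cost 740.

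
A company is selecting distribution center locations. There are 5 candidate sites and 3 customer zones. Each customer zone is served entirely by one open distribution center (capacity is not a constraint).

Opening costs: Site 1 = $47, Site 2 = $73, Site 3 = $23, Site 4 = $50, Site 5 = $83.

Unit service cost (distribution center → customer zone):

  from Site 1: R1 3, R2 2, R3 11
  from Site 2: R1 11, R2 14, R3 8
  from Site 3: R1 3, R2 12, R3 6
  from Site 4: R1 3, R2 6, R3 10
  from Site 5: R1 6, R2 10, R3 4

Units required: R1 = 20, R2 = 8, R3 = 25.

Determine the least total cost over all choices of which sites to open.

Minimum total cost: 296

For any fixed open set, each customer zone goes to its cheapest open site; total = fixed + service.
{Site 1, Site 3}: R1→Site 1 3·20=60, R2→Site 1 2·8=16, R3→Site 3 6·25=150. Service 226; fixed 70; total 296.
{Site 1, Site 5}: R1→Site 1 3·20=60, R2→Site 1 2·8=16, R3→Site 5 4·25=100. Service 176; fixed 130; total 306.
{Site 1, Site 3, Site 5}: service 176 + fixed 153 = 329
{Site 1, Site 2, Site 3, Site 4, Site 5}: service 176 + fixed 276 = 452
No other subset beats 296.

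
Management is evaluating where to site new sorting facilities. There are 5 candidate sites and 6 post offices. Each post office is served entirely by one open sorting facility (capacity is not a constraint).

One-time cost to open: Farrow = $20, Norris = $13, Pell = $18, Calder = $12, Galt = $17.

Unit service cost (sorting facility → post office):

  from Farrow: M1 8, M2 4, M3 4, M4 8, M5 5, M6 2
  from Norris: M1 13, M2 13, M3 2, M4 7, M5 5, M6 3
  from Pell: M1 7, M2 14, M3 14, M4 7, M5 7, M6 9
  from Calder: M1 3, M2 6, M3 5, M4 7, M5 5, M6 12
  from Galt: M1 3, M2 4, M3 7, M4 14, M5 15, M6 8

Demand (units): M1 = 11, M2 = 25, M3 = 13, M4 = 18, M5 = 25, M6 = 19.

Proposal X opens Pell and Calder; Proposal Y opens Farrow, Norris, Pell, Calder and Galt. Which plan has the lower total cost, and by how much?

Proposal Y is cheaper by 172.

Proposal X: {Pell, Calder}: M1→Calder 3·11=33, M2→Calder 6·25=150, M3→Calder 5·13=65, M4→Pell 7·18=126, M5→Calder 5·25=125, M6→Pell 9·19=171. Service 670; fixed 30; total 700.
Proposal Y: {Farrow, Norris, Pell, Calder, Galt}: M1→Calder 3·11=33, M2→Farrow 4·25=100, M3→Norris 2·13=26, M4→Norris 7·18=126, M5→Farrow 5·25=125, M6→Farrow 2·19=38. Service 448; fixed 80; total 528.
Difference: |700 − 528| = 172.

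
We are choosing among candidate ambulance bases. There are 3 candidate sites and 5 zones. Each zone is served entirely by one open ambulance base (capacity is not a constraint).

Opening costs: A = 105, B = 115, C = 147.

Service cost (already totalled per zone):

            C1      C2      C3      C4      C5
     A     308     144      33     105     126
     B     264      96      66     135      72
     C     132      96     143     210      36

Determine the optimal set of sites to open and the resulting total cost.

For any fixed open set, each zone goes to its cheapest open site; total = fixed + service.
{A, C}: C1→C 132, C2→C 96, C3→A 33, C4→A 105, C5→C 36. Service 402; fixed 252; total 654.
{B, C}: service 465 + fixed 262 = 727
{B}: service 633 + fixed 115 = 748
{A, B, C}: C1→C 132, C2→B 96, C3→A 33, C4→A 105, C5→C 36. Service 402; fixed 367; total 769.
(All 7 nonempty subsets were checked; A and C is lowest.)

Open A and C; minimum total cost 654.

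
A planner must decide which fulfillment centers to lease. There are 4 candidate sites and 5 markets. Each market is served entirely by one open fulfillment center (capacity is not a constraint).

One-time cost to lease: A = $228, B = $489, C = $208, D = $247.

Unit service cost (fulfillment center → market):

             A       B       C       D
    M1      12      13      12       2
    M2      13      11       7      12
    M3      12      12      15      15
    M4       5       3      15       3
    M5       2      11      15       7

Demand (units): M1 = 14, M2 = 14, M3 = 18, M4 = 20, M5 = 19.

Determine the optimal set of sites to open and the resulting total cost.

Open D only; minimum total cost 906.

For any fixed open set, each market goes to its cheapest open site; total = fixed + service.
{D}: M1→D 2·14=28, M2→D 12·14=168, M3→D 15·18=270, M4→D 3·20=60, M5→D 7·19=133. Service 659; fixed 247; total 906.
{A}: M1→A 12·14=168, M2→A 13·14=182, M3→A 12·18=216, M4→A 5·20=100, M5→A 2·19=38. Service 704; fixed 228; total 932.
{A, D}: M1→D 2·14=28, M2→D 12·14=168, M3→A 12·18=216, M4→D 3·20=60, M5→A 2·19=38. Service 510; fixed 475; total 985.
{A, B, C, D}: M1→D 2·14=28, M2→C 7·14=98, M3→A 12·18=216, M4→B 3·20=60, M5→A 2·19=38. Service 440; fixed 1172; total 1612.
No other subset beats 906.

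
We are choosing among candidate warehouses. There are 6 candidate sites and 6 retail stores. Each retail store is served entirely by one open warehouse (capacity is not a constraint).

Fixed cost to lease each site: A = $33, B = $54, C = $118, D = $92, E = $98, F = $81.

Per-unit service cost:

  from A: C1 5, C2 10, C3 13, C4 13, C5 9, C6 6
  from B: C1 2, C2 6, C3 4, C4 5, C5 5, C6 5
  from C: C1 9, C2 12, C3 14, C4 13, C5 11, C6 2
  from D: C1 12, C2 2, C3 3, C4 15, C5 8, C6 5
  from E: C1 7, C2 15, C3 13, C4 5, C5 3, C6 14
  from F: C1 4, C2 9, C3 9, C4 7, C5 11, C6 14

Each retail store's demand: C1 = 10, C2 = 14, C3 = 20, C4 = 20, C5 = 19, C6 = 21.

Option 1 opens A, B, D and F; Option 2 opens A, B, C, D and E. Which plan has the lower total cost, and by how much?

Option 1 is cheaper by 34.

Option 1: {A, B, D, F}: C1→B 2·10=20, C2→D 2·14=28, C3→D 3·20=60, C4→B 5·20=100, C5→B 5·19=95, C6→B 5·21=105. Service 408; fixed 260; total 668.
Option 2: {A, B, C, D, E}: C1→B 2·10=20, C2→D 2·14=28, C3→D 3·20=60, C4→B 5·20=100, C5→E 3·19=57, C6→C 2·21=42. Service 307; fixed 395; total 702.
Difference: |668 − 702| = 34.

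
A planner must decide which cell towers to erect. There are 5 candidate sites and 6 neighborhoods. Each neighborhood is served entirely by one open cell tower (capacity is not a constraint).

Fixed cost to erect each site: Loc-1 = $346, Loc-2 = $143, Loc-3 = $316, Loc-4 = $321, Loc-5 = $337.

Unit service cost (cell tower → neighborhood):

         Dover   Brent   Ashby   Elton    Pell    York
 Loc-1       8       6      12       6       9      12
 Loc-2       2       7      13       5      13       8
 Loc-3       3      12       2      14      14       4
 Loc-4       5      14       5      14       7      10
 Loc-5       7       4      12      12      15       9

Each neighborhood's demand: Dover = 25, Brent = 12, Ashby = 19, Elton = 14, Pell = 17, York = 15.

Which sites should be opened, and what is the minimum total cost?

For any fixed open set, each neighborhood goes to its cheapest open site; total = fixed + service.
{Loc-2}: Dover→Loc-2 2·25=50, Brent→Loc-2 7·12=84, Ashby→Loc-2 13·19=247, Elton→Loc-2 5·14=70, Pell→Loc-2 13·17=221, York→Loc-2 8·15=120. Service 792; fixed 143; total 935.
{Loc-2, Loc-3}: service 523 + fixed 459 = 982
{Loc-2, Loc-4}: service 538 + fixed 464 = 1002
{Loc-1, Loc-2, Loc-3, Loc-4, Loc-5}: service 385 + fixed 1463 = 1848
No other subset beats 935.

Open Loc-2 only; minimum total cost 935.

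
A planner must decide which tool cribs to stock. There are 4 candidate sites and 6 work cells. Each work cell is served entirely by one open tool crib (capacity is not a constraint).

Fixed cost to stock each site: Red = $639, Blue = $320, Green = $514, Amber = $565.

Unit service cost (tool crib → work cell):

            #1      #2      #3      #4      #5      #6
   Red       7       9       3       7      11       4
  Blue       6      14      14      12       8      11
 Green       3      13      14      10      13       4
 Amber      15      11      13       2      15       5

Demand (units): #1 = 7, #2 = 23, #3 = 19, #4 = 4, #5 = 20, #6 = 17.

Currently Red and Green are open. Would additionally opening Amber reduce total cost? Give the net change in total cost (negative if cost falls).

No — net change +545 (cost rises by 545).

Current service cost with {Red, Green}: 601.
Adding Amber: each work cell re-picks its cheapest; new service cost 581, saving 20.
Extra fixed cost: 565. Net change = 565 − 20 = 545.
(Totals: 1754 → 2299.)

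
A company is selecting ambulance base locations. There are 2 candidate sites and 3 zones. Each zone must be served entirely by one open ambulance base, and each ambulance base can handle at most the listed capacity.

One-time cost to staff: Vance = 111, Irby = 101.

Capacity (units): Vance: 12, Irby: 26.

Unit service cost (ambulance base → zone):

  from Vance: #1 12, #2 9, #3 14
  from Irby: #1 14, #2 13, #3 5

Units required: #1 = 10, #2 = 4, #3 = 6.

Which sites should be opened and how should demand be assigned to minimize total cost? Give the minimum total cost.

Open {Irby}: #1→Irby 14·10=140, #2→Irby 13·4=52, #3→Irby 5·6=30.
Loads: Irby carries 20/26. Service 222; fixed 101; total 323.
Next best feasible plan costs 414.

Minimum total cost: 323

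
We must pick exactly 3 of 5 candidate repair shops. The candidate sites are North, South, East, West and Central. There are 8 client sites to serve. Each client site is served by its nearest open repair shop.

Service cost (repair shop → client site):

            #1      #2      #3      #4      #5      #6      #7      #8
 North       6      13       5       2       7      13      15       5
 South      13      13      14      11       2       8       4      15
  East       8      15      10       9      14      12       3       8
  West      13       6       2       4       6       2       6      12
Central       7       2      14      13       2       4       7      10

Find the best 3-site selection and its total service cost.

With exactly 3 open, each client site uses its cheapest among the chosen.
{North, West, Central}: #1→North 6, #2→Central 2, #3→West 2, #4→North 2, #5→Central 2, #6→West 2, #7→West 6, #8→North 5. Service cost 27.
{North, South, West}: service cost 29
{North, East, Central}: service cost 29
Among all 10 size-3 choices, {North, West, Central} is lowest.

Choose North, West and Central; total service cost 27.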